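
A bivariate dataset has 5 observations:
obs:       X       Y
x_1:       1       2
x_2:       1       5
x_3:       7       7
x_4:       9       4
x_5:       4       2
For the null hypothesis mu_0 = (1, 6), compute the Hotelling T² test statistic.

Step 1 — sample mean vector:
  mean(X) = (1 + 1 + 7 + 9 + 4) / 5 = 22/5 = 4.4
  mean(Y) = (2 + 5 + 7 + 4 + 2) / 5 = 20/5 = 4
  x̄ = (4.4, 4),  deviation x̄ - mu_0 = (4.4, 4) - (1, 6) = (3.4, -2).

Step 2 — sample covariance matrix, S[i,j] = (1/(n-1)) · Σ_k (x_{k,i} - mean_i) · (x_{k,j} - mean_j), divisor n-1 = 4:
  S[X,X] = ((-3.4)·(-3.4) + (-3.4)·(-3.4) + (2.6)·(2.6) + (4.6)·(4.6) + (-0.4)·(-0.4)) / 4 = 51.2/4 = 12.8
  S[X,Y] = ((-3.4)·(-2) + (-3.4)·(1) + (2.6)·(3) + (4.6)·(0) + (-0.4)·(-2)) / 4 = 12/4 = 3
  S[Y,Y] = ((-2)·(-2) + (1)·(1) + (3)·(3) + (0)·(0) + (-2)·(-2)) / 4 = 18/4 = 4.5
  S = [[12.8, 3],
 [3, 4.5]].

Step 3 — invert S. det(S) = 12.8·4.5 - (3)² = 48.6.
  S^{-1} = (1/det) · [[d, -b], [-b, a]] = [[0.0926, -0.0617],
 [-0.0617, 0.2634]].

Step 4 — quadratic form (x̄ - mu_0)^T · S^{-1} · (x̄ - mu_0):
  S^{-1} · (x̄ - mu_0) = (0.4383, -0.7366),
  (x̄ - mu_0)^T · [...] = (3.4)·(0.4383) + (-2)·(-0.7366) = 2.9634.

Step 5 — scale by n: T² = 5 · 2.9634 = 14.8169.

T² ≈ 14.8169


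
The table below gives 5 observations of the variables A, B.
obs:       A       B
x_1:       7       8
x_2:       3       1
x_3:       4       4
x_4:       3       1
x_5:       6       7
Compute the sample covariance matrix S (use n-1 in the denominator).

Step 1 — column means:
  mean(A) = (7 + 3 + 4 + 3 + 6) / 5 = 23/5 = 4.6
  mean(B) = (8 + 1 + 4 + 1 + 7) / 5 = 21/5 = 4.2

Step 2 — sample covariance S[i,j] = (1/(n-1)) · Σ_k (x_{k,i} - mean_i) · (x_{k,j} - mean_j), with n-1 = 4.
  S[A,A] = ((2.4)·(2.4) + (-1.6)·(-1.6) + (-0.6)·(-0.6) + (-1.6)·(-1.6) + (1.4)·(1.4)) / 4 = 13.2/4 = 3.3
  S[A,B] = ((2.4)·(3.8) + (-1.6)·(-3.2) + (-0.6)·(-0.2) + (-1.6)·(-3.2) + (1.4)·(2.8)) / 4 = 23.4/4 = 5.85
  S[B,B] = ((3.8)·(3.8) + (-3.2)·(-3.2) + (-0.2)·(-0.2) + (-3.2)·(-3.2) + (2.8)·(2.8)) / 4 = 42.8/4 = 10.7

S is symmetric (S[j,i] = S[i,j]). Assembling:

S = [[3.3, 5.85],
 [5.85, 10.7]]


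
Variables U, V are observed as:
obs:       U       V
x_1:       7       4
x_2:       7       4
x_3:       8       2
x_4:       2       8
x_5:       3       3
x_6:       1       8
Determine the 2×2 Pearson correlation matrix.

Step 1 — column means:
  mean(U) = (7 + 7 + 8 + 2 + 3 + 1) / 6 = 28/6 = 4.6667
  mean(V) = (4 + 4 + 2 + 8 + 3 + 8) / 6 = 29/6 = 4.8333

Step 2 — sample variances and covariances s[i,j] = (1/(n-1)) · Σ_k (x_{k,i} - mean_i) · (x_{k,j} - mean_j), with n-1 = 5:
  s[U,U] = ((2.3333)·(2.3333) + (2.3333)·(2.3333) + (3.3333)·(3.3333) + (-2.6667)·(-2.6667) + (-1.6667)·(-1.6667) + (-3.6667)·(-3.6667)) / 5 = 45.3333/5 = 9.0667
  s[U,V] = ((2.3333)·(-0.8333) + (2.3333)·(-0.8333) + (3.3333)·(-2.8333) + (-2.6667)·(3.1667) + (-1.6667)·(-1.8333) + (-3.6667)·(3.1667)) / 5 = -30.3333/5 = -6.0667
  s[V,V] = ((-0.8333)·(-0.8333) + (-0.8333)·(-0.8333) + (-2.8333)·(-2.8333) + (3.1667)·(3.1667) + (-1.8333)·(-1.8333) + (3.1667)·(3.1667)) / 5 = 32.8333/5 = 6.5667
  Sample standard deviations s_i = √(s[i,i]):
  s(U) = √(9.0667) = 3.0111
  s(V) = √(6.5667) = 2.5626

Step 3 — r_{ij} = s_{ij} / (s_i · s_j):
  r[U,U] = 1 (diagonal).
  r[U,V] = -6.0667 / (3.0111 · 2.5626) = -6.0667 / 7.7161 = -0.7862
  r[V,V] = 1 (diagonal).

R is symmetric with unit diagonal. Assembling:

R = [[1, -0.7862],
 [-0.7862, 1]]


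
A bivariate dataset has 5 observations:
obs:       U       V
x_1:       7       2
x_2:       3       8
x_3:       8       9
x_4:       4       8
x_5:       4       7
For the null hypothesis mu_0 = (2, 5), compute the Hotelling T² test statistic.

Step 1 — sample mean vector:
  mean(U) = (7 + 3 + 8 + 4 + 4) / 5 = 26/5 = 5.2
  mean(V) = (2 + 8 + 9 + 8 + 7) / 5 = 34/5 = 6.8
  x̄ = (5.2, 6.8),  deviation x̄ - mu_0 = (5.2, 6.8) - (2, 5) = (3.2, 1.8).

Step 2 — sample covariance matrix, S[i,j] = (1/(n-1)) · Σ_k (x_{k,i} - mean_i) · (x_{k,j} - mean_j), divisor n-1 = 4:
  S[U,U] = ((1.8)·(1.8) + (-2.2)·(-2.2) + (2.8)·(2.8) + (-1.2)·(-1.2) + (-1.2)·(-1.2)) / 4 = 18.8/4 = 4.7
  S[U,V] = ((1.8)·(-4.8) + (-2.2)·(1.2) + (2.8)·(2.2) + (-1.2)·(1.2) + (-1.2)·(0.2)) / 4 = -6.8/4 = -1.7
  S[V,V] = ((-4.8)·(-4.8) + (1.2)·(1.2) + (2.2)·(2.2) + (1.2)·(1.2) + (0.2)·(0.2)) / 4 = 30.8/4 = 7.7
  S = [[4.7, -1.7],
 [-1.7, 7.7]].

Step 3 — invert S. det(S) = 4.7·7.7 - (-1.7)² = 33.3.
  S^{-1} = (1/det) · [[d, -b], [-b, a]] = [[0.2312, 0.0511],
 [0.0511, 0.1411]].

Step 4 — quadratic form (x̄ - mu_0)^T · S^{-1} · (x̄ - mu_0):
  S^{-1} · (x̄ - mu_0) = (0.8318, 0.4174),
  (x̄ - mu_0)^T · [...] = (3.2)·(0.8318) + (1.8)·(0.4174) = 3.4132.

Step 5 — scale by n: T² = 5 · 3.4132 = 17.0661.

T² ≈ 17.0661


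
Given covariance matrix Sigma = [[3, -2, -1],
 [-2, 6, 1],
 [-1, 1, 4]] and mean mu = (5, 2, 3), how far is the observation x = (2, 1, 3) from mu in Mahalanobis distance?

Step 1 — centre the observation: (x - mu) = (-3, -1, 0).

Step 2 — invert Sigma (cofactor / det for 3×3, or solve directly):
  Sigma^{-1} = [[0.451, 0.1373, 0.0784],
 [0.1373, 0.2157, -0.0196],
 [0.0784, -0.0196, 0.2745]].

Step 3 — form the quadratic (x - mu)^T · Sigma^{-1} · (x - mu):
  Sigma^{-1} · (x - mu) = (-1.4902, -0.6275, -0.2157).
  (x - mu)^T · [Sigma^{-1} · (x - mu)] = (-3)·(-1.4902) + (-1)·(-0.6275) + (0)·(-0.2157) = 5.098.

Step 4 — take square root: d = √(5.098) ≈ 2.2579.

d(x, mu) = √(5.098) ≈ 2.2579


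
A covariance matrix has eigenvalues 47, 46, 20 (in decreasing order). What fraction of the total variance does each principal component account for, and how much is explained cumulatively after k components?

Step 1 — total variance = trace(Sigma) = Σ λ_i = 47 + 46 + 20 = 113.

Step 2 — fraction explained by component i = λ_i / Σ λ:
  PC1: 47/113 = 0.4159
  PC2: 46/113 = 0.4071
  PC3: 20/113 = 0.177

Step 3 — cumulative fraction after k components = (λ_1 + ... + λ_k) / Σ λ:
  k = 1: 47/113 = 0.4159
  k = 2: (47 + 46)/113 = 93/113 = 0.823
  k = 3: (47 + 46 + 20)/113 = 113/113 = 1

Summary (fraction, with percent):

explained: PC1 0.4159 (41.59%), PC2 0.4071 (40.71%), PC3 0.177 (17.7%);  cumulative: 0.4159, 0.823, 1


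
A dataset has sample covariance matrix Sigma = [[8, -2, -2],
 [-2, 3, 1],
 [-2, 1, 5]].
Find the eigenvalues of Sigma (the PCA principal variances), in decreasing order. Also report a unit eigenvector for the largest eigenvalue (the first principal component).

Step 1 — characteristic polynomial p(λ) = det(λI - Sigma) = λ³ - tr·λ² + c_1·λ - det, where tr = trace, c_1 = sum of the principal 2×2 minors, det = det(Sigma):
  tr = 8 + 3 + 5 = 16,
  c_1 = (8·3 - (-2)²) + (8·5 - (-2)²) + (3·5 - (1)²) = 20 + 36 + 14 = 70,
  det = 8·(3·5 - (1)²) - (-2)·((-2)·5 - (1)·(-2)) + (-2)·((-2)·(1) - 3·(-2)) = 8·(14) - (-2)·(-8) + (-2)·(4) = 88.
  So p(λ) = λ³ - 16λ² + 70λ - 88.
Step 2 — look for an integer root (rational root theorem: any rational root is an integer divisor of 88). Testing λ = 4:
  p(4) = 64 - 256 + 280 - 88 = 0  ✓
  Dividing out (λ - 4): p(λ) = (λ - 4)(λ² - 12λ + 22).
Step 3 — remaining eigenvalues from the quadratic λ² - 12λ + 22 = 0:
  Δ = 12² - 4·22 = 144 - 88 = 56,  λ = (12 ± √56)/2 = (12 ± 7.4833)/2 ≈ 9.7417 or 2.2583.
  Sorted: λ_1 = 9.7417,  λ_2 = 4,  λ_3 = 2.2583  (check: sum = 16 = tr ✓).

Step 4 — unit eigenvector for λ_1 ≈ 9.7417: v spans the null space of (Sigma - λ_1 I), whose rows are
  r_1 = (-1.7417, -2, -2),  r_2 = (-2, -6.7417, 1),  r_3 = (-2, 1, -4.7417).
  v is orthogonal to every row, so take v ∝ r_1 × r_2 = ((-2)·(1) - (-2)·(-6.7417), (-2)·(-2) - (-1.7417)·(1), (-1.7417)·(-6.7417) - (-2)·(-2)) ≈ (-15.4833, 5.7417, 7.7417).
  Rescale (multiply by -1 so the first nonzero entry is positive): u = (15.4833, -5.7417, -7.7417).
  ||u|| = √((15.4833)² + (-5.7417)² + (-7.7417)²) = √(332.6329) ≈ 18.2382,  v_1 = u/||u|| ≈ (0.8489, -0.3148, -0.4245) (||v_1|| = 1).

λ_1 = 9.7417,  λ_2 = 4,  λ_3 = 2.2583;  v_1 ≈ (0.8489, -0.3148, -0.4245)


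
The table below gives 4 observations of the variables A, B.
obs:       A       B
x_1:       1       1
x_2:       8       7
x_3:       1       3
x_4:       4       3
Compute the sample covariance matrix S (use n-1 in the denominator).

Step 1 — column means:
  mean(A) = (1 + 8 + 1 + 4) / 4 = 14/4 = 3.5
  mean(B) = (1 + 7 + 3 + 3) / 4 = 14/4 = 3.5

Step 2 — sample covariance S[i,j] = (1/(n-1)) · Σ_k (x_{k,i} - mean_i) · (x_{k,j} - mean_j), with n-1 = 3.
  S[A,A] = ((-2.5)·(-2.5) + (4.5)·(4.5) + (-2.5)·(-2.5) + (0.5)·(0.5)) / 3 = 33/3 = 11
  S[A,B] = ((-2.5)·(-2.5) + (4.5)·(3.5) + (-2.5)·(-0.5) + (0.5)·(-0.5)) / 3 = 23/3 = 7.6667
  S[B,B] = ((-2.5)·(-2.5) + (3.5)·(3.5) + (-0.5)·(-0.5) + (-0.5)·(-0.5)) / 3 = 19/3 = 6.3333

S is symmetric (S[j,i] = S[i,j]). Assembling:

S = [[11, 7.6667],
 [7.6667, 6.3333]]


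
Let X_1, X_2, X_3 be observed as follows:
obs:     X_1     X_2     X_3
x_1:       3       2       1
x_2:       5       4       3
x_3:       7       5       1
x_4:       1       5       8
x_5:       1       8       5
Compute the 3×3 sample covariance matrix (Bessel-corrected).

Step 1 — column means:
  mean(X_1) = (3 + 5 + 7 + 1 + 1) / 5 = 17/5 = 3.4
  mean(X_2) = (2 + 4 + 5 + 5 + 8) / 5 = 24/5 = 4.8
  mean(X_3) = (1 + 3 + 1 + 8 + 5) / 5 = 18/5 = 3.6

Step 2 — sample covariance S[i,j] = (1/(n-1)) · Σ_k (x_{k,i} - mean_i) · (x_{k,j} - mean_j), with n-1 = 4.
  S[X_1,X_1] = ((-0.4)·(-0.4) + (1.6)·(1.6) + (3.6)·(3.6) + (-2.4)·(-2.4) + (-2.4)·(-2.4)) / 4 = 27.2/4 = 6.8
  S[X_1,X_2] = ((-0.4)·(-2.8) + (1.6)·(-0.8) + (3.6)·(0.2) + (-2.4)·(0.2) + (-2.4)·(3.2)) / 4 = -7.6/4 = -1.9
  S[X_1,X_3] = ((-0.4)·(-2.6) + (1.6)·(-0.6) + (3.6)·(-2.6) + (-2.4)·(4.4) + (-2.4)·(1.4)) / 4 = -23.2/4 = -5.8
  S[X_2,X_2] = ((-2.8)·(-2.8) + (-0.8)·(-0.8) + (0.2)·(0.2) + (0.2)·(0.2) + (3.2)·(3.2)) / 4 = 18.8/4 = 4.7
  S[X_2,X_3] = ((-2.8)·(-2.6) + (-0.8)·(-0.6) + (0.2)·(-2.6) + (0.2)·(4.4) + (3.2)·(1.4)) / 4 = 12.6/4 = 3.15
  S[X_3,X_3] = ((-2.6)·(-2.6) + (-0.6)·(-0.6) + (-2.6)·(-2.6) + (4.4)·(4.4) + (1.4)·(1.4)) / 4 = 35.2/4 = 8.8

S is symmetric (S[j,i] = S[i,j]). Assembling:

S = [[6.8, -1.9, -5.8],
 [-1.9, 4.7, 3.15],
 [-5.8, 3.15, 8.8]]


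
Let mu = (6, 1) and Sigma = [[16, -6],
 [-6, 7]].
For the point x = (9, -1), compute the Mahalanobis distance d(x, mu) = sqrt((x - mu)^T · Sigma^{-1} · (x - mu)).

Step 1 — centre the observation: (x - mu) = (3, -2).

Step 2 — invert Sigma. det(Sigma) = 16·7 - (-6)² = 76.
  Sigma^{-1} = (1/det) · [[d, -b], [-b, a]] = [[0.0921, 0.0789],
 [0.0789, 0.2105]].

Step 3 — form the quadratic (x - mu)^T · Sigma^{-1} · (x - mu):
  Sigma^{-1} · (x - mu) = (0.1184, -0.1842).
  (x - mu)^T · [Sigma^{-1} · (x - mu)] = (3)·(0.1184) + (-2)·(-0.1842) = 0.7237.

Step 4 — take square root: d = √(0.7237) ≈ 0.8507.

d(x, mu) = √(0.7237) ≈ 0.8507


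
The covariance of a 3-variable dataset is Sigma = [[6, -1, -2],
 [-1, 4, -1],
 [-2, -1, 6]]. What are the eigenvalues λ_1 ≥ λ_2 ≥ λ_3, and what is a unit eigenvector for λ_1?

Step 1 — characteristic polynomial p(λ) = det(λI - Sigma) = λ³ - tr·λ² + c_1·λ - det, where tr = trace, c_1 = sum of the principal 2×2 minors, det = det(Sigma):
  tr = 6 + 4 + 6 = 16,
  c_1 = (6·4 - (-1)²) + (6·6 - (-2)²) + (4·6 - (-1)²) = 23 + 32 + 23 = 78,
  det = 6·(4·6 - (-1)²) - (-1)·((-1)·6 - (-1)·(-2)) + (-2)·((-1)·(-1) - 4·(-2)) = 6·(23) - (-1)·(-8) + (-2)·(9) = 112.
  So p(λ) = λ³ - 16λ² + 78λ - 112.
Step 2 — look for an integer root (rational root theorem: any rational root is an integer divisor of 112). Testing λ = 8:
  p(8) = 512 - 1024 + 624 - 112 = 0  ✓
  Dividing out (λ - 8): p(λ) = (λ - 8)(λ² - 8λ + 14).
Step 3 — remaining eigenvalues from the quadratic λ² - 8λ + 14 = 0:
  Δ = 8² - 4·14 = 64 - 56 = 8,  λ = (8 ± √8)/2 = (8 ± 2.8284)/2 ≈ 5.4142 or 2.5858.
  Sorted: λ_1 = 8,  λ_2 = 5.4142,  λ_3 = 2.5858  (check: sum = 16 = tr ✓).

Step 4 — unit eigenvector for λ_1 = 8: v spans the null space of (Sigma - λ_1 I), whose rows are
  r_1 = (-2, -1, -2),  r_2 = (-1, -4, -1),  r_3 = (-2, -1, -2).
  v is orthogonal to every row, so take v ∝ r_1 × r_2 = ((-1)·(-1) - (-2)·(-4), (-2)·(-1) - (-2)·(-1), (-2)·(-4) - (-1)·(-1)) = (-7, 0, 7).
  Rescale (divide by 7; multiply by -1 so the first nonzero entry is positive): u = (1, 0, -1).
  ||u|| = √((1)² + (0)² + (-1)²) = √(2) ≈ 1.4142,  v_1 = u/||u|| ≈ (0.7071, 0, -0.7071) (||v_1|| = 1).

λ_1 = 8,  λ_2 = 5.4142,  λ_3 = 2.5858;  v_1 ≈ (0.7071, 0, -0.7071)


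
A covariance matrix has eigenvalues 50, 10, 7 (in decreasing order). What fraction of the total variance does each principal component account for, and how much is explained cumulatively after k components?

Step 1 — total variance = trace(Sigma) = Σ λ_i = 50 + 10 + 7 = 67.

Step 2 — fraction explained by component i = λ_i / Σ λ:
  PC1: 50/67 = 0.7463
  PC2: 10/67 = 0.1493
  PC3: 7/67 = 0.1045

Step 3 — cumulative fraction after k components = (λ_1 + ... + λ_k) / Σ λ:
  k = 1: 50/67 = 0.7463
  k = 2: (50 + 10)/67 = 60/67 = 0.8955
  k = 3: (50 + 10 + 7)/67 = 67/67 = 1

Summary (fraction, with percent):

explained: PC1 0.7463 (74.63%), PC2 0.1493 (14.93%), PC3 0.1045 (10.45%);  cumulative: 0.7463, 0.8955, 1


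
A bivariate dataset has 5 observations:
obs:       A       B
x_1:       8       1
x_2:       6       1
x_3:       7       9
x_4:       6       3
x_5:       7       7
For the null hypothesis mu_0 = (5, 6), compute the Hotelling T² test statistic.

Step 1 — sample mean vector:
  mean(A) = (8 + 6 + 7 + 6 + 7) / 5 = 34/5 = 6.8
  mean(B) = (1 + 1 + 9 + 3 + 7) / 5 = 21/5 = 4.2
  x̄ = (6.8, 4.2),  deviation x̄ - mu_0 = (6.8, 4.2) - (5, 6) = (1.8, -1.8).

Step 2 — sample covariance matrix, S[i,j] = (1/(n-1)) · Σ_k (x_{k,i} - mean_i) · (x_{k,j} - mean_j), divisor n-1 = 4:
  S[A,A] = ((1.2)·(1.2) + (-0.8)·(-0.8) + (0.2)·(0.2) + (-0.8)·(-0.8) + (0.2)·(0.2)) / 4 = 2.8/4 = 0.7
  S[A,B] = ((1.2)·(-3.2) + (-0.8)·(-3.2) + (0.2)·(4.8) + (-0.8)·(-1.2) + (0.2)·(2.8)) / 4 = 1.2/4 = 0.3
  S[B,B] = ((-3.2)·(-3.2) + (-3.2)·(-3.2) + (4.8)·(4.8) + (-1.2)·(-1.2) + (2.8)·(2.8)) / 4 = 52.8/4 = 13.2
  S = [[0.7, 0.3],
 [0.3, 13.2]].

Step 3 — invert S. det(S) = 0.7·13.2 - (0.3)² = 9.15.
  S^{-1} = (1/det) · [[d, -b], [-b, a]] = [[1.4426, -0.0328],
 [-0.0328, 0.0765]].

Step 4 — quadratic form (x̄ - mu_0)^T · S^{-1} · (x̄ - mu_0):
  S^{-1} · (x̄ - mu_0) = (2.6557, -0.1967),
  (x̄ - mu_0)^T · [...] = (1.8)·(2.6557) + (-1.8)·(-0.1967) = 5.1344.

Step 5 — scale by n: T² = 5 · 5.1344 = 25.6721.

T² ≈ 25.6721


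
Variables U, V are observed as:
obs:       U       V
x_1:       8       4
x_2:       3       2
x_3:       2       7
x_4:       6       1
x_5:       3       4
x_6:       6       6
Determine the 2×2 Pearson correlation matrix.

Step 1 — column means:
  mean(U) = (8 + 3 + 2 + 6 + 3 + 6) / 6 = 28/6 = 4.6667
  mean(V) = (4 + 2 + 7 + 1 + 4 + 6) / 6 = 24/6 = 4

Step 2 — sample variances and covariances s[i,j] = (1/(n-1)) · Σ_k (x_{k,i} - mean_i) · (x_{k,j} - mean_j), with n-1 = 5:
  s[U,U] = ((3.3333)·(3.3333) + (-1.6667)·(-1.6667) + (-2.6667)·(-2.6667) + (1.3333)·(1.3333) + (-1.6667)·(-1.6667) + (1.3333)·(1.3333)) / 5 = 27.3333/5 = 5.4667
  s[U,V] = ((3.3333)·(0) + (-1.6667)·(-2) + (-2.6667)·(3) + (1.3333)·(-3) + (-1.6667)·(0) + (1.3333)·(2)) / 5 = -6/5 = -1.2
  s[V,V] = ((0)·(0) + (-2)·(-2) + (3)·(3) + (-3)·(-3) + (0)·(0) + (2)·(2)) / 5 = 26/5 = 5.2
  Sample standard deviations s_i = √(s[i,i]):
  s(U) = √(5.4667) = 2.3381
  s(V) = √(5.2) = 2.2804

Step 3 — r_{ij} = s_{ij} / (s_i · s_j):
  r[U,U] = 1 (diagonal).
  r[U,V] = -1.2 / (2.3381 · 2.2804) = -1.2 / 5.3317 = -0.2251
  r[V,V] = 1 (diagonal).

R is symmetric with unit diagonal. Assembling:

R = [[1, -0.2251],
 [-0.2251, 1]]


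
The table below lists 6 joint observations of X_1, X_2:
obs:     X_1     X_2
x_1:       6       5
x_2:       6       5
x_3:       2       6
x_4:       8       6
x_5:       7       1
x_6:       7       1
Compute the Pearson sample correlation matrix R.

Step 1 — column means:
  mean(X_1) = (6 + 6 + 2 + 8 + 7 + 7) / 6 = 36/6 = 6
  mean(X_2) = (5 + 5 + 6 + 6 + 1 + 1) / 6 = 24/6 = 4

Step 2 — sample variances and covariances s[i,j] = (1/(n-1)) · Σ_k (x_{k,i} - mean_i) · (x_{k,j} - mean_j), with n-1 = 5:
  s[X_1,X_1] = ((0)·(0) + (0)·(0) + (-4)·(-4) + (2)·(2) + (1)·(1) + (1)·(1)) / 5 = 22/5 = 4.4
  s[X_1,X_2] = ((0)·(1) + (0)·(1) + (-4)·(2) + (2)·(2) + (1)·(-3) + (1)·(-3)) / 5 = -10/5 = -2
  s[X_2,X_2] = ((1)·(1) + (1)·(1) + (2)·(2) + (2)·(2) + (-3)·(-3) + (-3)·(-3)) / 5 = 28/5 = 5.6
  Sample standard deviations s_i = √(s[i,i]):
  s(X_1) = √(4.4) = 2.0976
  s(X_2) = √(5.6) = 2.3664

Step 3 — r_{ij} = s_{ij} / (s_i · s_j):
  r[X_1,X_1] = 1 (diagonal).
  r[X_1,X_2] = -2 / (2.0976 · 2.3664) = -2 / 4.9639 = -0.4029
  r[X_2,X_2] = 1 (diagonal).

R is symmetric with unit diagonal. Assembling:

R = [[1, -0.4029],
 [-0.4029, 1]]


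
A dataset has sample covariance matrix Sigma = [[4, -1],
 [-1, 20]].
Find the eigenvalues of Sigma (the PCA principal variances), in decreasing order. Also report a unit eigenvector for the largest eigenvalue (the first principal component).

Step 1 — characteristic polynomial of 2×2 Sigma:
  det(Sigma - λI) = λ² - trace · λ + det = 0.
  trace = 4 + 20 = 24, det = 4·20 - (-1)² = 79.
Step 2 — discriminant:
  Δ = trace² - 4·det = 576 - 316 = 260.
Step 3 — eigenvalues:
  λ = (trace ± √Δ)/2 = (24 ± 16.1245)/2,
  λ_1 = 20.0623,  λ_2 = 3.9377.

Step 4 — unit eigenvector for λ_1: solve (Sigma - λ_1 I)v = 0. First row:
  (4 - 20.0623)·v_x + (-1)·v_y = 0, i.e. (-16.0623)·v_x + (-1)·v_y = 0,
  so v ∝ (b, λ_1 - a) = (-1, 16.0623); multiply by -1 so the first entry is positive: u = (1, -16.0623).
  ||u|| = √((1)² + (-16.0623)²) = √(258.9961) ≈ 16.0934,
  v_1 = u/||u|| ≈ (0.0621, -0.9981) (||v_1|| = 1).

λ_1 = 20.0623,  λ_2 = 3.9377;  v_1 ≈ (0.0621, -0.9981)


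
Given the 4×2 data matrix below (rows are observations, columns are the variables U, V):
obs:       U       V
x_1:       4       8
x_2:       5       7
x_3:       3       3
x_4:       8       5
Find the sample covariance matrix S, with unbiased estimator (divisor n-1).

Step 1 — column means:
  mean(U) = (4 + 5 + 3 + 8) / 4 = 20/4 = 5
  mean(V) = (8 + 7 + 3 + 5) / 4 = 23/4 = 5.75

Step 2 — sample covariance S[i,j] = (1/(n-1)) · Σ_k (x_{k,i} - mean_i) · (x_{k,j} - mean_j), with n-1 = 3.
  S[U,U] = ((-1)·(-1) + (0)·(0) + (-2)·(-2) + (3)·(3)) / 3 = 14/3 = 4.6667
  S[U,V] = ((-1)·(2.25) + (0)·(1.25) + (-2)·(-2.75) + (3)·(-0.75)) / 3 = 1/3 = 0.3333
  S[V,V] = ((2.25)·(2.25) + (1.25)·(1.25) + (-2.75)·(-2.75) + (-0.75)·(-0.75)) / 3 = 14.75/3 = 4.9167

S is symmetric (S[j,i] = S[i,j]). Assembling:

S = [[4.6667, 0.3333],
 [0.3333, 4.9167]]


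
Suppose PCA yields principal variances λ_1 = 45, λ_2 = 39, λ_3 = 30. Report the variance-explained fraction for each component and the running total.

Step 1 — total variance = trace(Sigma) = Σ λ_i = 45 + 39 + 30 = 114.

Step 2 — fraction explained by component i = λ_i / Σ λ:
  PC1: 45/114 = 0.3947
  PC2: 39/114 = 0.3421
  PC3: 30/114 = 0.2632

Step 3 — cumulative fraction after k components = (λ_1 + ... + λ_k) / Σ λ:
  k = 1: 45/114 = 0.3947
  k = 2: (45 + 39)/114 = 84/114 = 0.7368
  k = 3: (45 + 39 + 30)/114 = 114/114 = 1

Summary (fraction, with percent):

explained: PC1 0.3947 (39.47%), PC2 0.3421 (34.21%), PC3 0.2632 (26.32%);  cumulative: 0.3947, 0.7368, 1


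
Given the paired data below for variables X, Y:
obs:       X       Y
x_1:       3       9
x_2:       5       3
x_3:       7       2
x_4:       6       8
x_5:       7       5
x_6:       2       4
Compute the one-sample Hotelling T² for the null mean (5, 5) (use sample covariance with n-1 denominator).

Step 1 — sample mean vector:
  mean(X) = (3 + 5 + 7 + 6 + 7 + 2) / 6 = 30/6 = 5
  mean(Y) = (9 + 3 + 2 + 8 + 5 + 4) / 6 = 31/6 = 5.1667
  x̄ = (5, 5.1667),  deviation x̄ - mu_0 = (5, 5.1667) - (5, 5) = (0, 0.1667).

Step 2 — sample covariance matrix, S[i,j] = (1/(n-1)) · Σ_k (x_{k,i} - mean_i) · (x_{k,j} - mean_j), divisor n-1 = 5:
  S[X,X] = ((-2)·(-2) + (0)·(0) + (2)·(2) + (1)·(1) + (2)·(2) + (-3)·(-3)) / 5 = 22/5 = 4.4
  S[X,Y] = ((-2)·(3.8333) + (0)·(-2.1667) + (2)·(-3.1667) + (1)·(2.8333) + (2)·(-0.1667) + (-3)·(-1.1667)) / 5 = -8/5 = -1.6
  S[Y,Y] = ((3.8333)·(3.8333) + (-2.1667)·(-2.1667) + (-3.1667)·(-3.1667) + (2.8333)·(2.8333) + (-0.1667)·(-0.1667) + (-1.1667)·(-1.1667)) / 5 = 38.8333/5 = 7.7667
  S = [[4.4, -1.6],
 [-1.6, 7.7667]].

Step 3 — invert S. det(S) = 4.4·7.7667 - (-1.6)² = 31.6133.
  S^{-1} = (1/det) · [[d, -b], [-b, a]] = [[0.2457, 0.0506],
 [0.0506, 0.1392]].

Step 4 — quadratic form (x̄ - mu_0)^T · S^{-1} · (x̄ - mu_0):
  S^{-1} · (x̄ - mu_0) = (0.0084, 0.0232),
  (x̄ - mu_0)^T · [...] = (0)·(0.0084) + (0.1667)·(0.0232) = 0.0039.

Step 5 — scale by n: T² = 6 · 0.0039 = 0.0232.

T² ≈ 0.0232


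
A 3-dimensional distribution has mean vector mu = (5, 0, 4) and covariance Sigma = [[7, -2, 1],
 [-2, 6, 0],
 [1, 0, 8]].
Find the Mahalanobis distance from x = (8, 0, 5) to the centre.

Step 1 — centre the observation: (x - mu) = (3, 0, 1).

Step 2 — invert Sigma (cofactor / det for 3×3, or solve directly):
  Sigma^{-1} = [[0.1611, 0.0537, -0.0201],
 [0.0537, 0.1846, -0.0067],
 [-0.0201, -0.0067, 0.1275]].

Step 3 — form the quadratic (x - mu)^T · Sigma^{-1} · (x - mu):
  Sigma^{-1} · (x - mu) = (0.4631, 0.1544, 0.0671).
  (x - mu)^T · [Sigma^{-1} · (x - mu)] = (3)·(0.4631) + (0)·(0.1544) + (1)·(0.0671) = 1.4564.

Step 4 — take square root: d = √(1.4564) ≈ 1.2068.

d(x, mu) = √(1.4564) ≈ 1.2068


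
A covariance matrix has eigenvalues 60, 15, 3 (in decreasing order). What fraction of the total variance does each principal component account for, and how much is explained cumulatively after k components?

Step 1 — total variance = trace(Sigma) = Σ λ_i = 60 + 15 + 3 = 78.

Step 2 — fraction explained by component i = λ_i / Σ λ:
  PC1: 60/78 = 0.7692
  PC2: 15/78 = 0.1923
  PC3: 3/78 = 0.0385

Step 3 — cumulative fraction after k components = (λ_1 + ... + λ_k) / Σ λ:
  k = 1: 60/78 = 0.7692
  k = 2: (60 + 15)/78 = 75/78 = 0.9615
  k = 3: (60 + 15 + 3)/78 = 78/78 = 1

Summary (fraction, with percent):

explained: PC1 0.7692 (76.92%), PC2 0.1923 (19.23%), PC3 0.0385 (3.85%);  cumulative: 0.7692, 0.9615, 1


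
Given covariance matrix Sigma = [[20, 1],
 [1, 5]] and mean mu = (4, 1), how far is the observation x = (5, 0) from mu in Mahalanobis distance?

Step 1 — centre the observation: (x - mu) = (1, -1).

Step 2 — invert Sigma. det(Sigma) = 20·5 - (1)² = 99.
  Sigma^{-1} = (1/det) · [[d, -b], [-b, a]] = [[0.0505, -0.0101],
 [-0.0101, 0.202]].

Step 3 — form the quadratic (x - mu)^T · Sigma^{-1} · (x - mu):
  Sigma^{-1} · (x - mu) = (0.0606, -0.2121).
  (x - mu)^T · [Sigma^{-1} · (x - mu)] = (1)·(0.0606) + (-1)·(-0.2121) = 0.2727.

Step 4 — take square root: d = √(0.2727) ≈ 0.5222.

d(x, mu) = √(0.2727) ≈ 0.5222


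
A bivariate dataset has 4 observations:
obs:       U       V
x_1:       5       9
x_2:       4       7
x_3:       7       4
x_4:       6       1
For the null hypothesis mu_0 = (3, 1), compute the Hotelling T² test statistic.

Step 1 — sample mean vector:
  mean(U) = (5 + 4 + 7 + 6) / 4 = 22/4 = 5.5
  mean(V) = (9 + 7 + 4 + 1) / 4 = 21/4 = 5.25
  x̄ = (5.5, 5.25),  deviation x̄ - mu_0 = (5.5, 5.25) - (3, 1) = (2.5, 4.25).

Step 2 — sample covariance matrix, S[i,j] = (1/(n-1)) · Σ_k (x_{k,i} - mean_i) · (x_{k,j} - mean_j), divisor n-1 = 3:
  S[U,U] = ((-0.5)·(-0.5) + (-1.5)·(-1.5) + (1.5)·(1.5) + (0.5)·(0.5)) / 3 = 5/3 = 1.6667
  S[U,V] = ((-0.5)·(3.75) + (-1.5)·(1.75) + (1.5)·(-1.25) + (0.5)·(-4.25)) / 3 = -8.5/3 = -2.8333
  S[V,V] = ((3.75)·(3.75) + (1.75)·(1.75) + (-1.25)·(-1.25) + (-4.25)·(-4.25)) / 3 = 36.75/3 = 12.25
  S = [[1.6667, -2.8333],
 [-2.8333, 12.25]].

Step 3 — invert S. det(S) = 1.6667·12.25 - (-2.8333)² = 12.3889.
  S^{-1} = (1/det) · [[d, -b], [-b, a]] = [[0.9888, 0.2287],
 [0.2287, 0.1345]].

Step 4 — quadratic form (x̄ - mu_0)^T · S^{-1} · (x̄ - mu_0):
  S^{-1} · (x̄ - mu_0) = (3.4439, 1.1435),
  (x̄ - mu_0)^T · [...] = (2.5)·(3.4439) + (4.25)·(1.1435) = 13.4697.

Step 5 — scale by n: T² = 4 · 13.4697 = 53.8789.

T² ≈ 53.8789


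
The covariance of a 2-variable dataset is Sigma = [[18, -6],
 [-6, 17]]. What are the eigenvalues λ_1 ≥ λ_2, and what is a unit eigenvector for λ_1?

Step 1 — characteristic polynomial of 2×2 Sigma:
  det(Sigma - λI) = λ² - trace · λ + det = 0.
  trace = 18 + 17 = 35, det = 18·17 - (-6)² = 270.
Step 2 — discriminant:
  Δ = trace² - 4·det = 1225 - 1080 = 145.
Step 3 — eigenvalues:
  λ = (trace ± √Δ)/2 = (35 ± 12.0416)/2,
  λ_1 = 23.5208,  λ_2 = 11.4792.

Step 4 — unit eigenvector for λ_1: solve (Sigma - λ_1 I)v = 0. First row:
  (18 - 23.5208)·v_x + (-6)·v_y = 0, i.e. (-5.5208)·v_x + (-6)·v_y = 0,
  so v ∝ (b, λ_1 - a) = (-6, 5.5208); multiply by -1 so the first entry is positive: u = (6, -5.5208).
  ||u|| = √((6)² + (-5.5208)²) = √(66.4792) ≈ 8.1535,
  v_1 = u/||u|| ≈ (0.7359, -0.6771) (||v_1|| = 1).

λ_1 = 23.5208,  λ_2 = 11.4792;  v_1 ≈ (0.7359, -0.6771)


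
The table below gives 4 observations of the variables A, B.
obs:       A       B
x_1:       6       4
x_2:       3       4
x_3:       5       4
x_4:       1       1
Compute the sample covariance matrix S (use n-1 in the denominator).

Step 1 — column means:
  mean(A) = (6 + 3 + 5 + 1) / 4 = 15/4 = 3.75
  mean(B) = (4 + 4 + 4 + 1) / 4 = 13/4 = 3.25

Step 2 — sample covariance S[i,j] = (1/(n-1)) · Σ_k (x_{k,i} - mean_i) · (x_{k,j} - mean_j), with n-1 = 3.
  S[A,A] = ((2.25)·(2.25) + (-0.75)·(-0.75) + (1.25)·(1.25) + (-2.75)·(-2.75)) / 3 = 14.75/3 = 4.9167
  S[A,B] = ((2.25)·(0.75) + (-0.75)·(0.75) + (1.25)·(0.75) + (-2.75)·(-2.25)) / 3 = 8.25/3 = 2.75
  S[B,B] = ((0.75)·(0.75) + (0.75)·(0.75) + (0.75)·(0.75) + (-2.25)·(-2.25)) / 3 = 6.75/3 = 2.25

S is symmetric (S[j,i] = S[i,j]). Assembling:

S = [[4.9167, 2.75],
 [2.75, 2.25]]


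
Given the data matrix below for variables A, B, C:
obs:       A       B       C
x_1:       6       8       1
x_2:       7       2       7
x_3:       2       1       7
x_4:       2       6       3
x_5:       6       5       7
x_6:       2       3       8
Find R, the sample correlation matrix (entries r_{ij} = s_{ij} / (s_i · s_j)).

Step 1 — column means:
  mean(A) = (6 + 7 + 2 + 2 + 6 + 2) / 6 = 25/6 = 4.1667
  mean(B) = (8 + 2 + 1 + 6 + 5 + 3) / 6 = 25/6 = 4.1667
  mean(C) = (1 + 7 + 7 + 3 + 7 + 8) / 6 = 33/6 = 5.5

Step 2 — sample variances and covariances s[i,j] = (1/(n-1)) · Σ_k (x_{k,i} - mean_i) · (x_{k,j} - mean_j), with n-1 = 5:
  s[A,A] = ((1.8333)·(1.8333) + (2.8333)·(2.8333) + (-2.1667)·(-2.1667) + (-2.1667)·(-2.1667) + (1.8333)·(1.8333) + (-2.1667)·(-2.1667)) / 5 = 28.8333/5 = 5.7667
  s[A,B] = ((1.8333)·(3.8333) + (2.8333)·(-2.1667) + (-2.1667)·(-3.1667) + (-2.1667)·(1.8333) + (1.8333)·(0.8333) + (-2.1667)·(-1.1667)) / 5 = 7.8333/5 = 1.5667
  s[A,C] = ((1.8333)·(-4.5) + (2.8333)·(1.5) + (-2.1667)·(1.5) + (-2.1667)·(-2.5) + (1.8333)·(1.5) + (-2.1667)·(2.5)) / 5 = -4.5/5 = -0.9
  s[B,B] = ((3.8333)·(3.8333) + (-2.1667)·(-2.1667) + (-3.1667)·(-3.1667) + (1.8333)·(1.8333) + (0.8333)·(0.8333) + (-1.1667)·(-1.1667)) / 5 = 34.8333/5 = 6.9667
  s[B,C] = ((3.8333)·(-4.5) + (-2.1667)·(1.5) + (-3.1667)·(1.5) + (1.8333)·(-2.5) + (0.8333)·(1.5) + (-1.1667)·(2.5)) / 5 = -31.5/5 = -6.3
  s[C,C] = ((-4.5)·(-4.5) + (1.5)·(1.5) + (1.5)·(1.5) + (-2.5)·(-2.5) + (1.5)·(1.5) + (2.5)·(2.5)) / 5 = 39.5/5 = 7.9
  Sample standard deviations s_i = √(s[i,i]):
  s(A) = √(5.7667) = 2.4014
  s(B) = √(6.9667) = 2.6394
  s(C) = √(7.9) = 2.8107

Step 3 — r_{ij} = s_{ij} / (s_i · s_j):
  r[A,A] = 1 (diagonal).
  r[A,B] = 1.5667 / (2.4014 · 2.6394) = 1.5667 / 6.3383 = 0.2472
  r[A,C] = -0.9 / (2.4014 · 2.8107) = -0.9 / 6.7496 = -0.1333
  r[B,B] = 1 (diagonal).
  r[B,C] = -6.3 / (2.6394 · 2.8107) = -6.3 / 7.4187 = -0.8492
  r[C,C] = 1 (diagonal).

R is symmetric with unit diagonal. Assembling:

R = [[1, 0.2472, -0.1333],
 [0.2472, 1, -0.8492],
 [-0.1333, -0.8492, 1]]


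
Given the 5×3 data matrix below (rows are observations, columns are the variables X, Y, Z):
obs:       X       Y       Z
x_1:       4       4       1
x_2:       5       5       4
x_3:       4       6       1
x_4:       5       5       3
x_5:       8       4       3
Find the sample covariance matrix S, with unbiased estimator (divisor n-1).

Step 1 — column means:
  mean(X) = (4 + 5 + 4 + 5 + 8) / 5 = 26/5 = 5.2
  mean(Y) = (4 + 5 + 6 + 5 + 4) / 5 = 24/5 = 4.8
  mean(Z) = (1 + 4 + 1 + 3 + 3) / 5 = 12/5 = 2.4

Step 2 — sample covariance S[i,j] = (1/(n-1)) · Σ_k (x_{k,i} - mean_i) · (x_{k,j} - mean_j), with n-1 = 4.
  S[X,X] = ((-1.2)·(-1.2) + (-0.2)·(-0.2) + (-1.2)·(-1.2) + (-0.2)·(-0.2) + (2.8)·(2.8)) / 4 = 10.8/4 = 2.7
  S[X,Y] = ((-1.2)·(-0.8) + (-0.2)·(0.2) + (-1.2)·(1.2) + (-0.2)·(0.2) + (2.8)·(-0.8)) / 4 = -2.8/4 = -0.7
  S[X,Z] = ((-1.2)·(-1.4) + (-0.2)·(1.6) + (-1.2)·(-1.4) + (-0.2)·(0.6) + (2.8)·(0.6)) / 4 = 4.6/4 = 1.15
  S[Y,Y] = ((-0.8)·(-0.8) + (0.2)·(0.2) + (1.2)·(1.2) + (0.2)·(0.2) + (-0.8)·(-0.8)) / 4 = 2.8/4 = 0.7
  S[Y,Z] = ((-0.8)·(-1.4) + (0.2)·(1.6) + (1.2)·(-1.4) + (0.2)·(0.6) + (-0.8)·(0.6)) / 4 = -0.6/4 = -0.15
  S[Z,Z] = ((-1.4)·(-1.4) + (1.6)·(1.6) + (-1.4)·(-1.4) + (0.6)·(0.6) + (0.6)·(0.6)) / 4 = 7.2/4 = 1.8

S is symmetric (S[j,i] = S[i,j]). Assembling:

S = [[2.7, -0.7, 1.15],
 [-0.7, 0.7, -0.15],
 [1.15, -0.15, 1.8]]


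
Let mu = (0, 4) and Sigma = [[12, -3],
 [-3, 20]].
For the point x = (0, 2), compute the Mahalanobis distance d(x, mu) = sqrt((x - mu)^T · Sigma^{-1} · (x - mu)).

Step 1 — centre the observation: (x - mu) = (0, -2).

Step 2 — invert Sigma. det(Sigma) = 12·20 - (-3)² = 231.
  Sigma^{-1} = (1/det) · [[d, -b], [-b, a]] = [[0.0866, 0.013],
 [0.013, 0.0519]].

Step 3 — form the quadratic (x - mu)^T · Sigma^{-1} · (x - mu):
  Sigma^{-1} · (x - mu) = (-0.026, -0.1039).
  (x - mu)^T · [Sigma^{-1} · (x - mu)] = (0)·(-0.026) + (-2)·(-0.1039) = 0.2078.

Step 4 — take square root: d = √(0.2078) ≈ 0.4558.

d(x, mu) = √(0.2078) ≈ 0.4558


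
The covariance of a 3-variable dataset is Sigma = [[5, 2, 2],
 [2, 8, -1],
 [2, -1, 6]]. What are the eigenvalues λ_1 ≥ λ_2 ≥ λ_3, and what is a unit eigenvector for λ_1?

Step 1 — characteristic polynomial p(λ) = det(λI - Sigma) = λ³ - tr·λ² + c_1·λ - det, where tr = trace, c_1 = sum of the principal 2×2 minors, det = det(Sigma):
  tr = 5 + 8 + 6 = 19,
  c_1 = (5·8 - (2)²) + (5·6 - (2)²) + (8·6 - (-1)²) = 36 + 26 + 47 = 109,
  det = 5·(8·6 - (-1)²) - (2)·((2)·6 - (-1)·(2)) + (2)·((2)·(-1) - 8·(2)) = 5·(47) - (2)·(14) + (2)·(-18) = 171.
  So p(λ) = λ³ - 19λ² + 109λ - 171.
Step 2 — look for an integer root (rational root theorem: any rational root is an integer divisor of 171). Testing λ = 9:
  p(9) = 729 - 1539 + 981 - 171 = 0  ✓
  Dividing out (λ - 9): p(λ) = (λ - 9)(λ² - 10λ + 19).
Step 3 — remaining eigenvalues from the quadratic λ² - 10λ + 19 = 0:
  Δ = 10² - 4·19 = 100 - 76 = 24,  λ = (10 ± √24)/2 = (10 ± 4.899)/2 ≈ 7.4495 or 2.5505.
  Sorted: λ_1 = 9,  λ_2 = 7.4495,  λ_3 = 2.5505  (check: sum = 19 = tr ✓).

Step 4 — unit eigenvector for λ_1 = 9: v spans the null space of (Sigma - λ_1 I), whose rows are
  r_1 = (-4, 2, 2),  r_2 = (2, -1, -1),  r_3 = (2, -1, -3).
  v is orthogonal to every row, so take v ∝ r_1 × r_3 = ((2)·(-3) - (2)·(-1), (2)·(2) - (-4)·(-3), (-4)·(-1) - (2)·(2)) = (-4, -8, 0).
  Rescale (divide by 4; multiply by -1 so the first nonzero entry is positive): u = (1, 2, 0).
  ||u|| = √((1)² + (2)² + (0)²) = √(5) ≈ 2.2361,  v_1 = u/||u|| ≈ (0.4472, 0.8944, 0) (||v_1|| = 1).

λ_1 = 9,  λ_2 = 7.4495,  λ_3 = 2.5505;  v_1 ≈ (0.4472, 0.8944, 0)


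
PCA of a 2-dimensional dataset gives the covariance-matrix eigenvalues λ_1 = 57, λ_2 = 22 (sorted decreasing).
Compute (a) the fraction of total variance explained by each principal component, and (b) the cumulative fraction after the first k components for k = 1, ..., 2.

Step 1 — total variance = trace(Sigma) = Σ λ_i = 57 + 22 = 79.

Step 2 — fraction explained by component i = λ_i / Σ λ:
  PC1: 57/79 = 0.7215
  PC2: 22/79 = 0.2785

Step 3 — cumulative fraction after k components = (λ_1 + ... + λ_k) / Σ λ:
  k = 1: 57/79 = 0.7215
  k = 2: (57 + 22)/79 = 79/79 = 1

Summary (fraction, with percent):

explained: PC1 0.7215 (72.15%), PC2 0.2785 (27.85%);  cumulative: 0.7215, 1


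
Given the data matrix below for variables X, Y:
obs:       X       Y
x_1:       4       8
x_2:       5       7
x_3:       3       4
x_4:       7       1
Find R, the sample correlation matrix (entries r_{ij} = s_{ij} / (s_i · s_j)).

Step 1 — column means:
  mean(X) = (4 + 5 + 3 + 7) / 4 = 19/4 = 4.75
  mean(Y) = (8 + 7 + 4 + 1) / 4 = 20/4 = 5

Step 2 — sample variances and covariances s[i,j] = (1/(n-1)) · Σ_k (x_{k,i} - mean_i) · (x_{k,j} - mean_j), with n-1 = 3:
  s[X,X] = ((-0.75)·(-0.75) + (0.25)·(0.25) + (-1.75)·(-1.75) + (2.25)·(2.25)) / 3 = 8.75/3 = 2.9167
  s[X,Y] = ((-0.75)·(3) + (0.25)·(2) + (-1.75)·(-1) + (2.25)·(-4)) / 3 = -9/3 = -3
  s[Y,Y] = ((3)·(3) + (2)·(2) + (-1)·(-1) + (-4)·(-4)) / 3 = 30/3 = 10
  Sample standard deviations s_i = √(s[i,i]):
  s(X) = √(2.9167) = 1.7078
  s(Y) = √(10) = 3.1623

Step 3 — r_{ij} = s_{ij} / (s_i · s_j):
  r[X,X] = 1 (diagonal).
  r[X,Y] = -3 / (1.7078 · 3.1623) = -3 / 5.4006 = -0.5555
  r[Y,Y] = 1 (diagonal).

R is symmetric with unit diagonal. Assembling:

R = [[1, -0.5555],
 [-0.5555, 1]]


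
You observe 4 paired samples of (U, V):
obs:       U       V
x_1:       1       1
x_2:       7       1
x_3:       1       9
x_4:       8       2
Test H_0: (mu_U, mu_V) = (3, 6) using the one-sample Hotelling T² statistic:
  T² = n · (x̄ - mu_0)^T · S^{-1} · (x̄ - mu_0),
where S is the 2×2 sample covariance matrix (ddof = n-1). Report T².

Step 1 — sample mean vector:
  mean(U) = (1 + 7 + 1 + 8) / 4 = 17/4 = 4.25
  mean(V) = (1 + 1 + 9 + 2) / 4 = 13/4 = 3.25
  x̄ = (4.25, 3.25),  deviation x̄ - mu_0 = (4.25, 3.25) - (3, 6) = (1.25, -2.75).

Step 2 — sample covariance matrix, S[i,j] = (1/(n-1)) · Σ_k (x_{k,i} - mean_i) · (x_{k,j} - mean_j), divisor n-1 = 3:
  S[U,U] = ((-3.25)·(-3.25) + (2.75)·(2.75) + (-3.25)·(-3.25) + (3.75)·(3.75)) / 3 = 42.75/3 = 14.25
  S[U,V] = ((-3.25)·(-2.25) + (2.75)·(-2.25) + (-3.25)·(5.75) + (3.75)·(-1.25)) / 3 = -22.25/3 = -7.4167
  S[V,V] = ((-2.25)·(-2.25) + (-2.25)·(-2.25) + (5.75)·(5.75) + (-1.25)·(-1.25)) / 3 = 44.75/3 = 14.9167
  S = [[14.25, -7.4167],
 [-7.4167, 14.9167]].

Step 3 — invert S. det(S) = 14.25·14.9167 - (-7.4167)² = 157.5556.
  S^{-1} = (1/det) · [[d, -b], [-b, a]] = [[0.0947, 0.0471],
 [0.0471, 0.0904]].

Step 4 — quadratic form (x̄ - mu_0)^T · S^{-1} · (x̄ - mu_0):
  S^{-1} · (x̄ - mu_0) = (-0.0111, -0.1899),
  (x̄ - mu_0)^T · [...] = (1.25)·(-0.0111) + (-2.75)·(-0.1899) = 0.5083.

Step 5 — scale by n: T² = 4 · 0.5083 = 2.0331.

T² ≈ 2.0331


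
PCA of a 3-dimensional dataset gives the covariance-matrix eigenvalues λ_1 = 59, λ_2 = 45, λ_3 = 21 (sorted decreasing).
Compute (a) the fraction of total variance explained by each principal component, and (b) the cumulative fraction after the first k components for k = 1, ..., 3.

Step 1 — total variance = trace(Sigma) = Σ λ_i = 59 + 45 + 21 = 125.

Step 2 — fraction explained by component i = λ_i / Σ λ:
  PC1: 59/125 = 0.472
  PC2: 45/125 = 0.36
  PC3: 21/125 = 0.168

Step 3 — cumulative fraction after k components = (λ_1 + ... + λ_k) / Σ λ:
  k = 1: 59/125 = 0.472
  k = 2: (59 + 45)/125 = 104/125 = 0.832
  k = 3: (59 + 45 + 21)/125 = 125/125 = 1

Summary (fraction, with percent):

explained: PC1 0.472 (47.2%), PC2 0.36 (36%), PC3 0.168 (16.8%);  cumulative: 0.472, 0.832, 1


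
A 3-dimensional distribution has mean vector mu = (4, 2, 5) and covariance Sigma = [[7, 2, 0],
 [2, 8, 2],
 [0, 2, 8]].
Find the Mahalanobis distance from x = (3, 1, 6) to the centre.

Step 1 — centre the observation: (x - mu) = (-1, -1, 1).

Step 2 — invert Sigma (cofactor / det for 3×3, or solve directly):
  Sigma^{-1} = [[0.1546, -0.0412, 0.0103],
 [-0.0412, 0.1443, -0.0361],
 [0.0103, -0.0361, 0.134]].

Step 3 — form the quadratic (x - mu)^T · Sigma^{-1} · (x - mu):
  Sigma^{-1} · (x - mu) = (-0.1031, -0.1392, 0.1598).
  (x - mu)^T · [Sigma^{-1} · (x - mu)] = (-1)·(-0.1031) + (-1)·(-0.1392) + (1)·(0.1598) = 0.4021.

Step 4 — take square root: d = √(0.4021) ≈ 0.6341.

d(x, mu) = √(0.4021) ≈ 0.6341


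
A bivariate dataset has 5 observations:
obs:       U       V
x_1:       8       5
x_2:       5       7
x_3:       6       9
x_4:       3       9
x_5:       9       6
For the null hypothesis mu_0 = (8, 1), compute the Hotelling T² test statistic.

Step 1 — sample mean vector:
  mean(U) = (8 + 5 + 6 + 3 + 9) / 5 = 31/5 = 6.2
  mean(V) = (5 + 7 + 9 + 9 + 6) / 5 = 36/5 = 7.2
  x̄ = (6.2, 7.2),  deviation x̄ - mu_0 = (6.2, 7.2) - (8, 1) = (-1.8, 6.2).

Step 2 — sample covariance matrix, S[i,j] = (1/(n-1)) · Σ_k (x_{k,i} - mean_i) · (x_{k,j} - mean_j), divisor n-1 = 4:
  S[U,U] = ((1.8)·(1.8) + (-1.2)·(-1.2) + (-0.2)·(-0.2) + (-3.2)·(-3.2) + (2.8)·(2.8)) / 4 = 22.8/4 = 5.7
  S[U,V] = ((1.8)·(-2.2) + (-1.2)·(-0.2) + (-0.2)·(1.8) + (-3.2)·(1.8) + (2.8)·(-1.2)) / 4 = -13.2/4 = -3.3
  S[V,V] = ((-2.2)·(-2.2) + (-0.2)·(-0.2) + (1.8)·(1.8) + (1.8)·(1.8) + (-1.2)·(-1.2)) / 4 = 12.8/4 = 3.2
  S = [[5.7, -3.3],
 [-3.3, 3.2]].

Step 3 — invert S. det(S) = 5.7·3.2 - (-3.3)² = 7.35.
  S^{-1} = (1/det) · [[d, -b], [-b, a]] = [[0.4354, 0.449],
 [0.449, 0.7755]].

Step 4 — quadratic form (x̄ - mu_0)^T · S^{-1} · (x̄ - mu_0):
  S^{-1} · (x̄ - mu_0) = (2, 4),
  (x̄ - mu_0)^T · [...] = (-1.8)·(2) + (6.2)·(4) = 21.2.

Step 5 — scale by n: T² = 5 · 21.2 = 106.

T² ≈ 106


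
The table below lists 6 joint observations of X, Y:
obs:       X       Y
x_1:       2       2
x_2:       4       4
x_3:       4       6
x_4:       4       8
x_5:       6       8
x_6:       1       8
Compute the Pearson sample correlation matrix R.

Step 1 — column means:
  mean(X) = (2 + 4 + 4 + 4 + 6 + 1) / 6 = 21/6 = 3.5
  mean(Y) = (2 + 4 + 6 + 8 + 8 + 8) / 6 = 36/6 = 6

Step 2 — sample variances and covariances s[i,j] = (1/(n-1)) · Σ_k (x_{k,i} - mean_i) · (x_{k,j} - mean_j), with n-1 = 5:
  s[X,X] = ((-1.5)·(-1.5) + (0.5)·(0.5) + (0.5)·(0.5) + (0.5)·(0.5) + (2.5)·(2.5) + (-2.5)·(-2.5)) / 5 = 15.5/5 = 3.1
  s[X,Y] = ((-1.5)·(-4) + (0.5)·(-2) + (0.5)·(0) + (0.5)·(2) + (2.5)·(2) + (-2.5)·(2)) / 5 = 6/5 = 1.2
  s[Y,Y] = ((-4)·(-4) + (-2)·(-2) + (0)·(0) + (2)·(2) + (2)·(2) + (2)·(2)) / 5 = 32/5 = 6.4
  Sample standard deviations s_i = √(s[i,i]):
  s(X) = √(3.1) = 1.7607
  s(Y) = √(6.4) = 2.5298

Step 3 — r_{ij} = s_{ij} / (s_i · s_j):
  r[X,X] = 1 (diagonal).
  r[X,Y] = 1.2 / (1.7607 · 2.5298) = 1.2 / 4.4542 = 0.2694
  r[Y,Y] = 1 (diagonal).

R is symmetric with unit diagonal. Assembling:

R = [[1, 0.2694],
 [0.2694, 1]]


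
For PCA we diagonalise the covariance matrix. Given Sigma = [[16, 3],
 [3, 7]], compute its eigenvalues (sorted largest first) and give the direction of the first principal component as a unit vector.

Step 1 — characteristic polynomial of 2×2 Sigma:
  det(Sigma - λI) = λ² - trace · λ + det = 0.
  trace = 16 + 7 = 23, det = 16·7 - (3)² = 103.
Step 2 — discriminant:
  Δ = trace² - 4·det = 529 - 412 = 117.
Step 3 — eigenvalues:
  λ = (trace ± √Δ)/2 = (23 ± 10.8167)/2,
  λ_1 = 16.9083,  λ_2 = 6.0917.

Step 4 — unit eigenvector for λ_1: solve (Sigma - λ_1 I)v = 0. First row:
  (16 - 16.9083)·v_x + (3)·v_y = 0, i.e. (-0.9083)·v_x + (3)·v_y = 0,
  so v ∝ (b, λ_1 - a) = (3, 0.9083) = u.
  ||u|| = √((3)² + (0.9083)²) = √(9.8251) ≈ 3.1345,
  v_1 = u/||u|| ≈ (0.9571, 0.2898) (||v_1|| = 1).

λ_1 = 16.9083,  λ_2 = 6.0917;  v_1 ≈ (0.9571, 0.2898)
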